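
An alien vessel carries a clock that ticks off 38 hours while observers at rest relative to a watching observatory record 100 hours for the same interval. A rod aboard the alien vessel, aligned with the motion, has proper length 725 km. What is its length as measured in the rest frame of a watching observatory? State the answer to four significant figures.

275.5 km

From Δt = γΔτ: γ = 100/38 = 2.63158.
The rod contracts by the same γ: 725 km / 2.63158 = 275.5 km.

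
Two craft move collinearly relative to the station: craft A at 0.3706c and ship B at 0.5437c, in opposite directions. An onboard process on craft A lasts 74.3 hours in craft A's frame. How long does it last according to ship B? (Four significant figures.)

114.5 hours

Speed of craft A in ship B's frame: u = (v_A + v_B)/(1 + v_A v_B/c²) = (0.3706 + 0.5437)/(1 + 0.3706×0.5437) = 0.9143/1.20149522 = 0.76097; |u| = 0.76097c.
At |u| = 0.76097c, γ = (1 − 0.579075)^(−1/2) = 1.5413.
Craft A's interval is proper; time dilation gives Δt_B = γΔτ = 1.5413 × 74.3 hours = 114.5 hours.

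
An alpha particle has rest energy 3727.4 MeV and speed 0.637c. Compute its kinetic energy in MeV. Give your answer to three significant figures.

β² = 0.405769, so γ = 1/√0.594231 = 1.29725.
Kinetic energy: K = (γ − 1)mc² = (1.29725 − 1) × 3727.4 MeV = 0.29725 × 3727.4 = 1110 MeV.

1110 MeV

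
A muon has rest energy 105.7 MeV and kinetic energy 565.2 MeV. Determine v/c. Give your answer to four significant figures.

0.9875

γ = 1 + K/(mc²) = 1 + 565.2/105.7 = 6.3472.
β = √(1 − 1/γ²) = √(1 − 0.0248219) = √0.9751781 = 0.9875.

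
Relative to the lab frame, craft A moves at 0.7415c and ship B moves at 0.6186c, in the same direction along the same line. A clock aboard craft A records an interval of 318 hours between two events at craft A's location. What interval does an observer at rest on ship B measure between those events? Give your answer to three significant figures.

327 hours

Speed of craft A in ship B's frame: u = (v_A − v_B)/(1 − v_A v_B/c²) = (0.7415 − 0.6186)/(1 − 0.7415×0.6186) = 0.1229/0.5413081 = 0.22704; |u| = 0.22704c.
At |u| = 0.22704c, γ = (1 − 0.0515472)^(−1/2) = 1.0268.
The clock on craft A records proper time, so ship B measures Δt = γΔτ = 1.0268 × 318 = 327 hours.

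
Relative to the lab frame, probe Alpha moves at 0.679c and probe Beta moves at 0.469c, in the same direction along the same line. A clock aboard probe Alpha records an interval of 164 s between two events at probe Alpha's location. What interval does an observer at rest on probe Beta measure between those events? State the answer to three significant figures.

The velocity of probe Alpha relative to probe Beta is (0.679 − 0.469)c / (1 − 0.679×0.469) = 0.30812c; relative speed 0.30812c.
At |u| = 0.30812c, γ = (1 − 0.0949379)^(−1/2) = 1.0511.
Probe Alpha's interval is proper; time dilation gives Δt_B = γΔτ = 1.0511 × 164 s = 172 s.

172 s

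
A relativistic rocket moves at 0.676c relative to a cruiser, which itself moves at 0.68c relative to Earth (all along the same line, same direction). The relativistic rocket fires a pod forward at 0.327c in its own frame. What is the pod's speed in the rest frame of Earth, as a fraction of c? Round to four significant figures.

First combine the pod and relativistic rocket (S''→S'): u₁ = (0.327 + 0.676)/(1 + 0.327×0.676) = 1.003/1.221052 = 0.82142.
Then combine with the cruiser (S'→S): u = (0.82142 + 0.68)/(1 + 0.82142×0.68) = 1.50142/1.5585656 = 0.96333.

0.9633c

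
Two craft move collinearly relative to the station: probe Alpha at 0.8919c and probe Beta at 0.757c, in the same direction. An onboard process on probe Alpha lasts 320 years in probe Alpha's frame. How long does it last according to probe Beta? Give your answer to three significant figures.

Transform probe Alpha's velocity into probe Beta's frame: (0.8919 − 0.757)/(1 − 0.8919·0.757) = 0.1349/0.3248317, so the relative speed is 0.41529c.
At |u| = 0.41529c, γ = (1 − 0.172466)^(−1/2) = 1.0993.
Probe Alpha's interval is proper; time dilation gives Δt_B = γΔτ = 1.0993 × 320 years = 352 years.

352 years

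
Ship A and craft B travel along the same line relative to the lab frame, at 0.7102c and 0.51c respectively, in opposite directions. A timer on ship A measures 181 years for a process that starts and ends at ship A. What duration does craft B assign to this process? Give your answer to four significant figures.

407.2 years

The velocity of ship A relative to craft B is (0.7102 + 0.51)c / (1 + 0.7102×0.51) = 0.89576c; relative speed 0.89576c.
γ for this relative speed: γ = 1/√(1 − 0.802386) = 2.2495.
Ship A's interval is proper; time dilation gives Δt_B = γΔτ = 2.2495 × 181 years = 407.2 years.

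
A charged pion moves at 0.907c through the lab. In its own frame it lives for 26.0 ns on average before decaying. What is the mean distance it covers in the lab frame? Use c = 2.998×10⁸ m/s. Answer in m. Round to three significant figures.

γ = 1/√(1 − β²) = 1/√(1 − 0.822649) = 1/√0.177351 = 1/0.421131 = 2.3746.
Lab-frame lifetime: Δt = γτ = 2.3746 × 26.0 ns = 61.74 ns.
Distance: d = vΔt = 0.907 × 2.998×10⁸ m/s × 6.1740×10^-8 s = 16.8 m.

16.8 m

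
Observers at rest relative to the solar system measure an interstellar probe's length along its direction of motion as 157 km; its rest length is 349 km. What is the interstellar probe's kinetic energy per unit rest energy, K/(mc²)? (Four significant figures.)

Length contraction gives γ = L₀/L = 349/157 = 2.22293.
K/(mc²) = γ − 1 = 2.22293 − 1 = 1.223.

1.223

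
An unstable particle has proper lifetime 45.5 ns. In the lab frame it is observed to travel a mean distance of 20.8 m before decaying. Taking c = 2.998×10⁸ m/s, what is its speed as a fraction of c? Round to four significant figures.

Lab distance = (lab lifetime)·v = γτ·βc, so βγ = d/(cτ) = 20.80/(2.998×10⁸ × 4.550×10^-8) = 1.5248.
With βγ = 1.5248: γ² = 1 + (βγ)² = 3.32502, and β = (βγ)/γ = 1.5248/1.82346 = 0.8362.

0.8362c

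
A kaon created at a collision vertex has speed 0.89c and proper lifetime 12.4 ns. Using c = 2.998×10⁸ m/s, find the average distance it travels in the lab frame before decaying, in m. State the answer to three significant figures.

γ = 1/√(1 − β²) = 1/√(1 − 0.7921) = 1/√0.2079 = 1/0.455961 = 2.1932.
Lab-frame lifetime: Δt = γτ = 2.1932 × 12.4 ns = 27.196 ns.
Distance: d = vΔt = 0.89 × 2.998×10⁸ m/s × 2.7196×10^-8 s = 7.26 m.

7.26 m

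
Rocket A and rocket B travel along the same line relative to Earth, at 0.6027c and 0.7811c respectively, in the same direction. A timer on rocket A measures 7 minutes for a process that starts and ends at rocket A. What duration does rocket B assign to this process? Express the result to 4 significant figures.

7.435 minutes

Transform rocket A's velocity into rocket B's frame: (0.6027 − 0.7811)/(1 − 0.6027·0.7811) = −0.1784/0.52923103, so the relative speed is 0.33709c.
At |u| = 0.33709c, γ = (1 − 0.11363)^(−1/2) = 1.0622.
The clock on rocket A records proper time, so rocket B measures Δt = γΔτ = 1.0622 × 7 = 7.435 minutes.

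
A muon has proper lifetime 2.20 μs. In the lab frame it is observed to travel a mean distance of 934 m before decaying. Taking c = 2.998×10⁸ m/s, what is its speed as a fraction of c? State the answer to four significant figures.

0.8169c

d = βγcτ ⇒ βγ = d/(cτ) = 934.0 m / (659.56 m) = 1.4161.
β = (βγ)/√(1+(βγ)²) = 1.4161/√3.00534 = 0.8169.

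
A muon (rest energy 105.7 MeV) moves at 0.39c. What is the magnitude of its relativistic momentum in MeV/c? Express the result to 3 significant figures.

44.8 MeV/c

γ = 1/√(1 − β²) = 1/√(1 − 0.1521) = 1/√0.8479 = 1/0.920815 = 1.086.
Momentum: p = γβ·mc = 1.086 × 0.39 × 105.7 MeV/c = 44.8 MeV/c.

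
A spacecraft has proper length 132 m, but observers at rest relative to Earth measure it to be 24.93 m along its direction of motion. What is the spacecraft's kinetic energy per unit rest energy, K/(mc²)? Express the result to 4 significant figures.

4.295

From L = L₀/γ: γ = 132/24.93 = 5.29483.
K/(mc²) = γ − 1 = 5.29483 − 1 = 4.295.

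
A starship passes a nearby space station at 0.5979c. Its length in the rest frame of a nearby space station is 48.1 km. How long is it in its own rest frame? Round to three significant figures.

Lorentz factor: γ = (1 − 0.35748441)^(−1/2) = 1.2476.
Proper length: L₀ = γ·L = 1.2476 × 48.1 = 60.0 km.

60.0 km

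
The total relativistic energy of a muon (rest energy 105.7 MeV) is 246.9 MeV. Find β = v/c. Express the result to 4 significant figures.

Total energy E = γmc² gives γ = 246.9/105.7 = 2.3359.
Hence β = √(1 − 1/γ²) = √(1 − 0.18327) = √0.81673 = 0.9037.

0.9037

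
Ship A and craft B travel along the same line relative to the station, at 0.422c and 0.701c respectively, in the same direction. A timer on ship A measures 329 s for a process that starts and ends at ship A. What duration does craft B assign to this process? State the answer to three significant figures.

358 s

Transform ship A's velocity into craft B's frame: (0.422 − 0.701)/(1 − 0.422·0.701) = −0.279/0.704178, so the relative speed is 0.39621c.
At |u| = 0.39621c, γ = (1 − 0.156982)^(−1/2) = 1.0891.
Ship A's interval is proper; time dilation gives Δt_B = γΔτ = 1.0891 × 329 s = 358 s.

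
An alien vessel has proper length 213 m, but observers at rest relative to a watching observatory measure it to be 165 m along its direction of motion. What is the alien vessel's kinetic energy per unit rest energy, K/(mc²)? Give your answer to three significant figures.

0.291

γ = L₀/L = 213/165 = 1.29091.
K/(mc²) = γ − 1 = 1.29091 − 1 = 0.291.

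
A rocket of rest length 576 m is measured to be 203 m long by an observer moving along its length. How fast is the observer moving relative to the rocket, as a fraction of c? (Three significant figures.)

0.936c

Length contraction gives γ = L₀/L = 576/203 = 2.8374.
β = √(1 − 1/γ²) = √0.875789 = 0.936.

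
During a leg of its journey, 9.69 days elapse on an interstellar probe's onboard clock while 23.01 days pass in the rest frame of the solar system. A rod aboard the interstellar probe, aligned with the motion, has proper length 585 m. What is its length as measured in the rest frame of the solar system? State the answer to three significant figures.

246 m

γ = Δt/Δτ = 23.01/9.69 = 2.37461.
The rod contracts by the same γ: 585 m / 2.37461 = 246 m.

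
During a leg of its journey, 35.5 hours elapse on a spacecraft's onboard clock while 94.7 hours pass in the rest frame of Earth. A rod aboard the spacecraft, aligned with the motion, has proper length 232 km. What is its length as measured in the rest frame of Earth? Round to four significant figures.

γ = Δt/Δτ = 94.7/35.5 = 2.66761.
L = L₀/γ = 232/2.66761 = 86.97 km.

86.97 km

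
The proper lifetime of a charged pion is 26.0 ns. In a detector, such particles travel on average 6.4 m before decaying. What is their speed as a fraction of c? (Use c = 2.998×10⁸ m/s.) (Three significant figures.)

0.635c

Let x = d/(cτ) = 6.400 m / (2.998×10⁸ m/s × 2.600×10^-8 s) = 0.82106. Since d = βγcτ, x = βγ = β/√(1−β²).
Solving: β² = x²/(1+x²) = 0.67414/1.67414 = 0.402678, so β = 0.635.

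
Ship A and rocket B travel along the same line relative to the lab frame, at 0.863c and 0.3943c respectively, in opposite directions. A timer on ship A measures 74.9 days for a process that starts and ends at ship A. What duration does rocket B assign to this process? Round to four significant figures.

216.2 days

Speed of ship A in rocket B's frame: u = (v_A + v_B)/(1 + v_A v_B/c²) = (0.863 + 0.3943)/(1 + 0.863×0.3943) = 1.2573/1.3402809 = 0.93809; |u| = 0.93809c.
At |u| = 0.93809c, γ = (1 − 0.880013)^(−1/2) = 2.8869.
Ship A's interval is proper; time dilation gives Δt_B = γΔτ = 2.8869 × 74.9 days = 216.2 days.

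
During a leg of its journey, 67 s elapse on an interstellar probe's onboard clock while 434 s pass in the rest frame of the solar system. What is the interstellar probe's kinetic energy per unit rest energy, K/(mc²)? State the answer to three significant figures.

From Δt = γΔτ: γ = 434/67 = 6.47761.
Since K = (γ−1)mc², K/(mc²) = 6.47761 − 1 = 5.48.

5.48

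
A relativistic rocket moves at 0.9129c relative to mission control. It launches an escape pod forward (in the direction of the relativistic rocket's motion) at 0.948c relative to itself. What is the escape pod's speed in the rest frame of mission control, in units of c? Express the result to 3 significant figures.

Relativistic velocity addition: u = (u' + v)/(1 + u'v/c²), with u' = 0.948c and v = 0.9129c.
Numerator: 0.948 + 0.9129 = 1.8609. Denominator: 1 + (0.948)(0.9129) = 1.8654292.
u = 1.8609/1.8654292 = 0.99757, so the speed is 0.998c.

0.998c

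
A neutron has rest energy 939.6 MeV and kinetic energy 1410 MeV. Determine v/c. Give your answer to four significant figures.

0.9166

γ = 1 + K/(mc²) = 1 + 1410/939.6 = 2.5006.
β = √(1 − 1/γ²) = √(1 − 0.159923) = √0.840077 = 0.9166.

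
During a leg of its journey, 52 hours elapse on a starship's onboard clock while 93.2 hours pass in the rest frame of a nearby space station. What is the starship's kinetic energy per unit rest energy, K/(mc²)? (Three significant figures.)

0.792

From Δt = γΔτ: γ = 93.2/52 = 1.79231.
Since K = (γ−1)mc², K/(mc²) = 1.79231 − 1 = 0.792.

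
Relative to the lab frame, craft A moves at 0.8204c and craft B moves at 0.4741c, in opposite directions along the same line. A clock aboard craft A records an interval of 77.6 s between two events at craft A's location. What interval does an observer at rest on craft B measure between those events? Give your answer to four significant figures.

214.1 s

The velocity of craft A relative to craft B is (0.8204 + 0.4741)c / (1 + 0.8204×0.4741) = 0.932c; relative speed 0.932c.
At |u| = 0.932c, γ = (1 − 0.868624)^(−1/2) = 2.7589.
Craft A's interval is proper; time dilation gives Δt_B = γΔτ = 2.7589 × 77.6 s = 214.1 s.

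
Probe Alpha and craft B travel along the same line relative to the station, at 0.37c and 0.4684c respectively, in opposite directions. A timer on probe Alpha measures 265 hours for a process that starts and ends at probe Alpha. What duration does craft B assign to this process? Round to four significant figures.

Speed of probe Alpha in craft B's frame: u = (v_A + v_B)/(1 + v_A v_B/c²) = (0.37 + 0.4684)/(1 + 0.37×0.4684) = 0.8384/1.173308 = 0.71456; |u| = 0.71456c.
γ for this relative speed: γ = 1/√(1 − 0.510596) = 1.4294.
The clock on probe Alpha records proper time, so craft B measures Δt = γΔτ = 1.4294 × 265 = 378.8 hours.

378.8 hours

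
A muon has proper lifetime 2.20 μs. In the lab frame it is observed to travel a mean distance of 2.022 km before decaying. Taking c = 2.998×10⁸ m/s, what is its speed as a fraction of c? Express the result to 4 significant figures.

Let x = d/(cτ) = 2022 m / (2.998×10⁸ m/s × 2.200×10^-6 s) = 3.0657. Since d = βγcτ, x = βγ = β/√(1−β²).
Solving: β² = x²/(1+x²) = 9.39852/10.39852 = 0.903832, so β = 0.9507.

0.9507c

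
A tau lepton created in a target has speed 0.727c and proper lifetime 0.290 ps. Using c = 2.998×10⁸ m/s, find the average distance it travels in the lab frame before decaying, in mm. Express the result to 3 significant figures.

With β = 0.727, γ = 1/√(1 − 0.727²) = 1/√0.471471 = 1.4564.
Lab-frame lifetime: Δt = γτ = 1.4564 × 0.290 ps = 0.42236 ps.
Distance: d = vΔt = 0.727 × 2.998×10⁸ m/s × 4.2236×10^-13 s = 9.21×10^-5 m = 0.0921 mm.

0.0921 mm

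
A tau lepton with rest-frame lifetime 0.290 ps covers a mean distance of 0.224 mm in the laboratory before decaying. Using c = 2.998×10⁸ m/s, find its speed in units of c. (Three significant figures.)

0.932c

d = βγcτ ⇒ βγ = d/(cτ) = 2.240×10^-4 m / (8.6942×10^-5 m) = 2.5764.
β = (βγ)/√(1+(βγ)²) = 2.5764/√7.63784 = 0.932.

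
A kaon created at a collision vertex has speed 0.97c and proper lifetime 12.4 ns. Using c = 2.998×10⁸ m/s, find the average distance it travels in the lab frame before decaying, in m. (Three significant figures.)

14.8 m

With β = 0.97, γ = 1/√(1 − 0.97²) = 1/√0.0591 = 4.1135.
Lab-frame lifetime: Δt = γτ = 4.1135 × 12.4 ns = 51.007 ns.
Distance: d = vΔt = 0.97 × 2.998×10⁸ m/s × 5.1007×10^-8 s = 14.8 m.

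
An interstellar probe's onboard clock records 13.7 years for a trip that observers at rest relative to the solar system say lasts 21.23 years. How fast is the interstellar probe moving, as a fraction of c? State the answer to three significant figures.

γ = Δt/Δτ = 21.23/13.7 = 1.5496.
β = √(1 − 1/γ²) = √(1 − 0.416448) = √0.583552 = 0.764.

0.764c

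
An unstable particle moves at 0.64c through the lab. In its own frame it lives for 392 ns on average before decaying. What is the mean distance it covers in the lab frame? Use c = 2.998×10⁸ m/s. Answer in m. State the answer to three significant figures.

97.9 m

With β = 0.64, γ = 1/√(1 − 0.64²) = 1/√0.5904 = 1.3014.
Lab-frame lifetime: Δt = γτ = 1.3014 × 392 ns = 510.15 ns.
Distance: d = vΔt = 0.64 × 2.998×10⁸ m/s × 5.1015×10^-7 s = 97.9 m.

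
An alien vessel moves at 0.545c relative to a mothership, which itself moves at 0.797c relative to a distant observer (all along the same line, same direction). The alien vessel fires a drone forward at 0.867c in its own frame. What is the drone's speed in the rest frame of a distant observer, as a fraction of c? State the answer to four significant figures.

Apply u = (u'+v)/(1+u'v) twice. Drone in the mothership frame: (0.867+0.545)/(1+0.867·0.545) = 1.412/1.472515 = 0.9589c.
That velocity, transformed to the rest frame of a distant observer: (0.9589+0.797)/(1+0.9589·0.797) = 1.7559/1.7642433 = 0.99527c.

0.9953c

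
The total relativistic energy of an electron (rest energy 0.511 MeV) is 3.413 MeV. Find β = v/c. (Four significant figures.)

γ = E/(mc²) = 3.413/0.511 = 6.6791.
β = √(1 − 1/γ²) = √(1 − 0.0224163) = √0.9775837 = 0.9887.

0.9887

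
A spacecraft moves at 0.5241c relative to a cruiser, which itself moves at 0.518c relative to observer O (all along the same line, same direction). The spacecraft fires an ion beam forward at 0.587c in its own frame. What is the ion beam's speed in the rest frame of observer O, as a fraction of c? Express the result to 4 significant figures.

Compose velocities in two stages. Stage 1 (into S'): u₁ = (0.587+0.5241)/(1+0.587×0.5241) = 0.84969.
Stage 2 (into S): u = (0.84969+0.518)/(1+0.84969×0.518) = 0.94969, so the speed is 0.9497c.

0.9497c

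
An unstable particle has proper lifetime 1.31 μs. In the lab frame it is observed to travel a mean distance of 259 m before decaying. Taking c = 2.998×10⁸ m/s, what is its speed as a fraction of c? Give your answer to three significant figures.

0.551c

d = βγcτ ⇒ βγ = d/(cτ) = 259.0 m / (392.738 m) = 0.65947.
β = (βγ)/√(1+(βγ)²) = 0.65947/√1.434901 = 0.551.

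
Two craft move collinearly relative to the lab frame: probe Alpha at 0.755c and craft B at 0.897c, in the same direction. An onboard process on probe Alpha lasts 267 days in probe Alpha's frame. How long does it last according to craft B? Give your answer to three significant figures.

297 days

Transform probe Alpha's velocity into craft B's frame: (0.755 − 0.897)/(1 − 0.755·0.897) = −0.142/0.322765, so the relative speed is 0.43995c.
At |u| = 0.43995c, γ = (1 − 0.193556)^(−1/2) = 1.1136.
Probe Alpha's interval is proper; time dilation gives Δt_B = γΔτ = 1.1136 × 267 days = 297 days.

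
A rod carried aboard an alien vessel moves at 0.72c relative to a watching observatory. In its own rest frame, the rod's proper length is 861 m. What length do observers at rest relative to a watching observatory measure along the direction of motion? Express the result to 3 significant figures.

598 m

Lorentz factor: γ = (1 − 0.5184)^(−1/2) = 1.441.
Along the direction of motion the measured length is L₀/γ = 861/1.441 = 598 m.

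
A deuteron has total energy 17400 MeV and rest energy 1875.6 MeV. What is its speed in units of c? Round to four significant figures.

0.9942c

γ = E/(mc²) = 17400/1875.6 = 9.277.
β = √(1 − 1/γ²) = √(1 − 0.0116194) = √0.9883806 = 0.9942.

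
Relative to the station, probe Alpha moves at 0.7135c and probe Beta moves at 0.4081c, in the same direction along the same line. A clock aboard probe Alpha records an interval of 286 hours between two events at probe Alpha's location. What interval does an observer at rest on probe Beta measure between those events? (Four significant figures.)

316.9 hours

Transform probe Alpha's velocity into probe Beta's frame: (0.7135 − 0.4081)/(1 − 0.7135·0.4081) = 0.3054/0.70882065, so the relative speed is 0.43086c.
At |u| = 0.43086c, γ = (1 − 0.18564)^(−1/2) = 1.1081.
The clock on probe Alpha records proper time, so probe Beta measures Δt = γΔτ = 1.1081 × 286 = 316.9 hours.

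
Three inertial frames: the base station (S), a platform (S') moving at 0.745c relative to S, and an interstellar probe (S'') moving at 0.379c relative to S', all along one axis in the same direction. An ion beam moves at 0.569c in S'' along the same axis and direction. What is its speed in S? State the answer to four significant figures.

First combine the ion beam and interstellar probe (S''→S'): u₁ = (0.569 + 0.379)/(1 + 0.569×0.379) = 0.948/1.215651 = 0.77983.
Then combine with the platform (S'→S): u = (0.77983 + 0.745)/(1 + 0.77983×0.745) = 1.52483/1.58097335 = 0.96449.

0.9645c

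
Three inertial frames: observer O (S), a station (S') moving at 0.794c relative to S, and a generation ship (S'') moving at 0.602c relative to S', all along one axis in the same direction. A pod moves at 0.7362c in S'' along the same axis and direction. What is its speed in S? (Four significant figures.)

0.9914c

First combine the pod and generation ship (S''→S'): u₁ = (0.7362 + 0.602)/(1 + 0.7362×0.602) = 1.3382/1.4431924 = 0.92725.
Then combine with the station (S'→S): u = (0.92725 + 0.794)/(1 + 0.92725×0.794) = 1.72125/1.7362365 = 0.99137.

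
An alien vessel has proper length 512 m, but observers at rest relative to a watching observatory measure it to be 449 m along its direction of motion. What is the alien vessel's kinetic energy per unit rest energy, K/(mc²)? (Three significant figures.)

γ = L₀/L = 512/449 = 1.14031.
K/(mc²) = γ − 1 = 1.14031 − 1 = 0.140.

0.140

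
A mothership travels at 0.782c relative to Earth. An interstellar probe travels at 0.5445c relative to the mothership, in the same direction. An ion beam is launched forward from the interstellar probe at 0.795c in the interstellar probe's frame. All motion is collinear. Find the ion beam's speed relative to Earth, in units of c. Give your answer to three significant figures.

0.992c

Compose velocities in two stages. Stage 1 (into S'): u₁ = (0.795+0.5445)/(1+0.795×0.5445) = 0.93483.
Stage 2 (into S): u = (0.93483+0.782)/(1+0.93483×0.782) = 0.99179, so the speed is 0.992c.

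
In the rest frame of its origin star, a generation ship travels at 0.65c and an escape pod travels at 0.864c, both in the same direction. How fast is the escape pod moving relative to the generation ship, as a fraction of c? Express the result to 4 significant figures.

0.4881c

Transform to the generation ship's frame: u' = (u − v)/(1 − uv/c²).
u' = (0.864 − 0.65)/(1 − 0.864×0.65) = 0.214/0.4384 = 0.48814.
Speed in the generation ship's frame: 0.4881c (in the same direction).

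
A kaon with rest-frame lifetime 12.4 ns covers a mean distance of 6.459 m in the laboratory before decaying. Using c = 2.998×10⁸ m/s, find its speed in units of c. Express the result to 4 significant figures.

0.8667c

Lab distance = (lab lifetime)·v = γτ·βc, so βγ = d/(cτ) = 6.459/(2.998×10⁸ × 1.240×10^-8) = 1.7374.
With βγ = 1.7374: γ² = 1 + (βγ)² = 4.01856, and β = (βγ)/γ = 1.7374/2.00463 = 0.8667.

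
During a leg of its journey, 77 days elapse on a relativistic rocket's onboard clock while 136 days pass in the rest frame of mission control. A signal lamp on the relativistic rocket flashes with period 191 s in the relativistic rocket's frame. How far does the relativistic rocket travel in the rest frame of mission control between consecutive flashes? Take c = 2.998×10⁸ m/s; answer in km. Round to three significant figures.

γ = Δt/Δτ = 136/77 = 1.76623.
β = √(1 − 1/γ²) = 0.82428. Lab-frame period = γτ = 1.76623×191 s = 337.35 s. Distance = βc × γτ = 0.82428 × 2.998×10⁸ m/s × 337.35 s = 8.3366×10^10 m = 8.34×10^7 km.

8.34×10^7 km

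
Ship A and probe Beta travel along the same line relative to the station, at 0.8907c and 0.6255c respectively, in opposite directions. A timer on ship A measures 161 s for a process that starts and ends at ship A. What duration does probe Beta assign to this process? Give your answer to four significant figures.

706.8 s

Speed of ship A in probe Beta's frame: u = (v_A + v_B)/(1 + v_A v_B/c²) = (0.8907 + 0.6255)/(1 + 0.8907×0.6255) = 1.5162/1.55713285 = 0.97371; |u| = 0.97371c.
At |u| = 0.97371c, γ = (1 − 0.948111)^(−1/2) = 4.39.
Ship A's interval is proper; time dilation gives Δt_B = γΔτ = 4.39 × 161 s = 706.8 s.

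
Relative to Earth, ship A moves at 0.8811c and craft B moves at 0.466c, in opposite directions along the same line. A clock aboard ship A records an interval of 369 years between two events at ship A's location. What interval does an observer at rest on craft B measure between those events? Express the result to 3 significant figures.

The velocity of ship A relative to craft B is (0.8811 + 0.466)c / (1 + 0.8811×0.466) = 0.95499c; relative speed 0.95499c.
At |u| = 0.95499c, γ = (1 − 0.912006)^(−1/2) = 3.3711.
Ship A's interval is proper; time dilation gives Δt_B = γΔτ = 3.3711 × 369 years = 1240 years.

1240 years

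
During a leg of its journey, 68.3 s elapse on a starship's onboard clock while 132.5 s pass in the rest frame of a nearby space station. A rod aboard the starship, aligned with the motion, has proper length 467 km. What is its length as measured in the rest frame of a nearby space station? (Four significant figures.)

240.7 km

γ = Δt/Δτ = 132.5/68.3 = 1.93997.
L = L₀/γ = 467/1.93997 = 240.7 km.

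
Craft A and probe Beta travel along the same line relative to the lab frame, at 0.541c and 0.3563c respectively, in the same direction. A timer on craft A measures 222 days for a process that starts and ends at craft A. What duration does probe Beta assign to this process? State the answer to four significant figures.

228.0 days

The velocity of craft A relative to probe Beta is (0.541 − 0.3563)c / (1 − 0.541×0.3563) = 0.2288c; relative speed 0.2288c.
At |u| = 0.2288c, γ = (1 − 0.0523494)^(−1/2) = 1.0272.
Craft A's interval is proper; time dilation gives Δt_B = γΔτ = 1.0272 × 222 days = 228.0 days.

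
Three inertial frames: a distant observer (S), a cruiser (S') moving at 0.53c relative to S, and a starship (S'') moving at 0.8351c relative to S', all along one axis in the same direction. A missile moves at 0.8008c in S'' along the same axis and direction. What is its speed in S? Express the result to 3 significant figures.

Apply u = (u'+v)/(1+u'v) twice. Missile in the cruiser frame: (0.8008+0.8351)/(1+0.8008·0.8351) = 1.6359/1.66874808 = 0.98032c.
That velocity, transformed to the rest frame of a distant observer: (0.98032+0.53)/(1+0.98032·0.53) = 1.51032/1.5195696 = 0.99391c.

0.994c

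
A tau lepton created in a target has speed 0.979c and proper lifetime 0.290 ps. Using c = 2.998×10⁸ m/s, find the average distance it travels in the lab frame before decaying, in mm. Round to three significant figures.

With β = 0.979, γ = 1/√(1 − 0.979²) = 1/√0.041559 = 4.9053.
Lab-frame lifetime: Δt = γτ = 4.9053 × 0.290 ps = 1.4225 ps.
Distance: d = vΔt = 0.979 × 2.998×10⁸ m/s × 1.4225×10^-12 s = 4.18×10^-4 m = 0.418 mm.

0.418 mm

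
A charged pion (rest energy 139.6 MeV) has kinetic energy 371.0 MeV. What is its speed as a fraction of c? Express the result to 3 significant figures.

γ = 1 + K/(mc²) = 1 + 371.0/139.6 = 3.6576.
β = √(1 − 1/γ²) = √(1 − 0.0747494) = √0.9252506 = 0.962.

0.962c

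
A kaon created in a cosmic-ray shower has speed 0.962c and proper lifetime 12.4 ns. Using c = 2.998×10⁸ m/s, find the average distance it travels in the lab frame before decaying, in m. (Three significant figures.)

γ = 1/√(1 − β²) = 1/√(1 − 0.925444) = 1/√0.074556 = 1/0.273049 = 3.6623.
Lab-frame lifetime: Δt = γτ = 3.6623 × 12.4 ns = 45.413 ns.
Distance: d = vΔt = 0.962 × 2.998×10⁸ m/s × 4.5413×10^-8 s = 13.1 m.

13.1 m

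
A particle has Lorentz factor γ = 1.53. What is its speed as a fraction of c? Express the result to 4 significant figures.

0.7568c

β = √(1 − 1/γ²) = √(1 − 1/2.3409) = √0.572814 = 0.7568.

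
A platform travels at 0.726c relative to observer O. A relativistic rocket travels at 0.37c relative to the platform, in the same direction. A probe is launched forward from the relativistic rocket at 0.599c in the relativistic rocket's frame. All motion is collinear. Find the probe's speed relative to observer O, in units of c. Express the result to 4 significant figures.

0.9640c

First combine the probe and relativistic rocket (S''→S'): u₁ = (0.599 + 0.37)/(1 + 0.599×0.37) = 0.969/1.22163 = 0.7932.
Then combine with the platform (S'→S): u = (0.7932 + 0.726)/(1 + 0.7932×0.726) = 1.5192/1.5758632 = 0.96404.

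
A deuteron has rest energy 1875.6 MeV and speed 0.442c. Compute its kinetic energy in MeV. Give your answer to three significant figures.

215 MeV

γ = 1/√(1 − β²) = 1/√(1 − 0.195364) = 1/√0.804636 = 1/0.897015 = 1.11481.
Kinetic energy: K = (γ − 1)mc² = (1.11481 − 1) × 1875.6 MeV = 0.11481 × 1875.6 = 215 MeV.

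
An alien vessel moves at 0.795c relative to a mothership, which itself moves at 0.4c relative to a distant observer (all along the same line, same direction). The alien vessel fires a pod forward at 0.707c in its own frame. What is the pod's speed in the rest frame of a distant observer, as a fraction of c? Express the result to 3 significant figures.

Compose velocities in two stages. Stage 1 (into S'): u₁ = (0.707+0.795)/(1+0.707×0.795) = 0.96155.
Stage 2 (into S): u = (0.96155+0.4)/(1+0.96155×0.4) = 0.98334, so the speed is 0.983c.

0.983c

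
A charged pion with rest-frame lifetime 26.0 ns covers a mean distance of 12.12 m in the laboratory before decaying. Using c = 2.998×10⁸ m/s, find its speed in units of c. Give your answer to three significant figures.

d = βγcτ ⇒ βγ = d/(cτ) = 12.12 m / (7.7948 m) = 1.5549.
β = (βγ)/√(1+(βγ)²) = 1.5549/√3.41771 = 0.841.

0.841c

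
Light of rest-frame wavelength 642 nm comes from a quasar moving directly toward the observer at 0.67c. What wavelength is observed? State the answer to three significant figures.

Relativistic Doppler for wavelength: λ_obs = λ_src · √((1−β)/(1+β)).
With β = 0.67: factor = √(0.33/1.67) = 0.44453.
λ_obs = 642 × 0.44453 = 285 nm.

285 nm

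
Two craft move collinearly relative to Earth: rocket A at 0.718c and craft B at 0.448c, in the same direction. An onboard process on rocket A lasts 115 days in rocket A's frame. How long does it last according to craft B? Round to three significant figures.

The velocity of rocket A relative to craft B is (0.718 − 0.448)c / (1 − 0.718×0.448) = 0.39803c; relative speed 0.39803c.
At |u| = 0.39803c, γ = (1 − 0.158428)^(−1/2) = 1.0901.
Rocket A's interval is proper; time dilation gives Δt_B = γΔτ = 1.0901 × 115 days = 125 days.

125 days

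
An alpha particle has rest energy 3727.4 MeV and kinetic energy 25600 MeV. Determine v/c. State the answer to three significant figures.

γ = 1 + K/(mc²) = 1 + 25600/3727.4 = 7.8681.
β = √(1 − 1/γ²) = √(1 − 0.0161533) = √0.9838467 = 0.992.

0.992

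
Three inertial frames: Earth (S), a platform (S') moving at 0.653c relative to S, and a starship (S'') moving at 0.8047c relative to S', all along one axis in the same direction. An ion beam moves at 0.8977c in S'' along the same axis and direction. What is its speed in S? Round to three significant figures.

First combine the ion beam and starship (S''→S'): u₁ = (0.8977 + 0.8047)/(1 + 0.8977×0.8047) = 1.7024/1.72237919 = 0.9884.
Then combine with the platform (S'→S): u = (0.9884 + 0.653)/(1 + 0.9884×0.653) = 1.6414/1.6454252 = 0.99755.

0.998c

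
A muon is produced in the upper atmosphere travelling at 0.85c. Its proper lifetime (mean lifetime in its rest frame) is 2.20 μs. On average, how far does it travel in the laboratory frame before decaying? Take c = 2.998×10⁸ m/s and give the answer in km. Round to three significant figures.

γ = 1/√(1 − β²) = 1/√(1 − 0.7225) = 1/√0.2775 = 1/0.526783 = 1.8983.
Lab-frame lifetime: Δt = γτ = 1.8983 × 2.20 μs = 4.1763 μs.
Distance: d = vΔt = 0.85 × 2.998×10⁸ m/s × 4.1763×10^-6 s = 1060 m = 1.06 km.

1.06 km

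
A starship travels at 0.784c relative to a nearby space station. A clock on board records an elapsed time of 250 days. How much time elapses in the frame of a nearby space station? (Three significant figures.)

403 days

With β = 0.784, γ = 1/√(1 − 0.784²) = 1/√0.385344 = 1.6109.
Time dilation: Δt = γ·Δτ = 1.6109 × 250 = 403 days.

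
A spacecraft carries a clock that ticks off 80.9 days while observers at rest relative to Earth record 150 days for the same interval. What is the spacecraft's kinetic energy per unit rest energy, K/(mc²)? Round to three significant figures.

The time-dilation ratio gives γ = 150/80.9 = 1.85414.
K/(mc²) = γ − 1 = 1.85414 − 1 = 0.854.

0.854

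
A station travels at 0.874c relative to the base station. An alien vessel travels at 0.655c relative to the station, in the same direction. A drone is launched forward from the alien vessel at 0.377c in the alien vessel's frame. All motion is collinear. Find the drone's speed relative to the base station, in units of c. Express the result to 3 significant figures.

Apply u = (u'+v)/(1+u'v) twice. Drone in the station frame: (0.377+0.655)/(1+0.377·0.655) = 1.032/1.246935 = 0.82763c.
That velocity, transformed to the rest frame of the base station: (0.82763+0.874)/(1+0.82763·0.874) = 1.70163/1.72334862 = 0.9874c.

0.987c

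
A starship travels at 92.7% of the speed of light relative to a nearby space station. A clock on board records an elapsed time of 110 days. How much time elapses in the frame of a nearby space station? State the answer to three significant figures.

With β = 0.927, γ = 1/√(1 − 0.927²) = 1/√0.140671 = 2.6662.
The onboard clock measures proper time, so the interval in the rest frame of a nearby space station is dilated: Δt = γ·Δτ = 2.6662 × 110 days = 293 days.

293 days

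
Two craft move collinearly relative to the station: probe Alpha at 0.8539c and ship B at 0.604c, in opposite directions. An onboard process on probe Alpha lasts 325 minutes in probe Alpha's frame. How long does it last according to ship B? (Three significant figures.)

1190 minutes

Transform probe Alpha's velocity into ship B's frame: (0.8539 + 0.604)/(1 + 0.8539·0.604) = 1.4579/1.5157556, so the relative speed is 0.96183c.
At |u| = 0.96183c, γ = (1 − 0.925117)^(−1/2) = 3.6543.
Probe Alpha's interval is proper; time dilation gives Δt_B = γΔτ = 3.6543 × 325 minutes = 1190 minutes.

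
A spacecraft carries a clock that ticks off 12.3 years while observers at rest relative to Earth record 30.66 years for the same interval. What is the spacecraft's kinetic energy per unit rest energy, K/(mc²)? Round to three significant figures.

From Δt = γΔτ: γ = 30.66/12.3 = 2.49268.
Since K = (γ−1)mc², K/(mc²) = 2.49268 − 1 = 1.49.

1.49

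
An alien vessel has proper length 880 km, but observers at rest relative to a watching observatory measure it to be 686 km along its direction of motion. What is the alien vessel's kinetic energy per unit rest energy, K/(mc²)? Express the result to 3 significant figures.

From L = L₀/γ: γ = 880/686 = 1.2828.
Since K = (γ−1)mc², K/(mc²) = 1.2828 − 1 = 0.283.

0.283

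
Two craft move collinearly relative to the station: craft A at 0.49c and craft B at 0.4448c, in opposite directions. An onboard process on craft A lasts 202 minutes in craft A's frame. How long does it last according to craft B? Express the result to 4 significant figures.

315.1 minutes

Speed of craft A in craft B's frame: u = (v_A + v_B)/(1 + v_A v_B/c²) = (0.49 + 0.4448)/(1 + 0.49×0.4448) = 0.9348/1.217952 = 0.76752; |u| = 0.76752c.
At |u| = 0.76752c, γ = (1 − 0.589087)^(−1/2) = 1.56.
The clock on craft A records proper time, so craft B measures Δt = γΔτ = 1.56 × 202 = 315.1 minutes.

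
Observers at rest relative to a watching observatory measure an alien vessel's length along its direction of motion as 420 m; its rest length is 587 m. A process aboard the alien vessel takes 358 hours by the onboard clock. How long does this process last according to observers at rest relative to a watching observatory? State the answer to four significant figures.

From L = L₀/γ: γ = 587/420 = 1.39762.
Δt = γΔτ = 1.39762 × 358 = 500.3 hours.

500.3 hours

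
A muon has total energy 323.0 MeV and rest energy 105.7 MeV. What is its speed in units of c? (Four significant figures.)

0.9449c

γ = E/(mc²) = 323.0/105.7 = 3.0558.
β = √(1 − 1/γ²) = √(1 − 0.10709) = √0.89291 = 0.9449.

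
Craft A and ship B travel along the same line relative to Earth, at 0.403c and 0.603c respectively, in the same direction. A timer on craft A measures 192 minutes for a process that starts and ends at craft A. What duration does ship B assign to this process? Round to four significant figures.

The velocity of craft A relative to ship B is (0.403 − 0.603)c / (1 − 0.403×0.603) = −0.2642c; relative speed 0.2642c.
γ for this relative speed: γ = 1/√(1 − 0.0698016) = 1.0368.
Craft A's interval is proper; time dilation gives Δt_B = γΔτ = 1.0368 × 192 minutes = 199.1 minutes.

199.1 minutes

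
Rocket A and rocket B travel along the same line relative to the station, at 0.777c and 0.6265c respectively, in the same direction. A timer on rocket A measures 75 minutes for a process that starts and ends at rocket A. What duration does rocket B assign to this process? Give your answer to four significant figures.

Speed of rocket A in rocket B's frame: u = (v_A − v_B)/(1 − v_A v_B/c²) = (0.777 − 0.6265)/(1 − 0.777×0.6265) = 0.1505/0.5132095 = 0.29325; |u| = 0.29325c.
γ for this relative speed: γ = 1/√(1 − 0.0859956) = 1.046.
Rocket A's interval is proper; time dilation gives Δt_B = γΔτ = 1.046 × 75 minutes = 78.45 minutes.

78.45 minutes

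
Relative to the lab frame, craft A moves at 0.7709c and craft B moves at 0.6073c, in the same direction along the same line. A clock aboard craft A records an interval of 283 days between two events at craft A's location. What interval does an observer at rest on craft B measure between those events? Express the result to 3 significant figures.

Speed of craft A in craft B's frame: u = (v_A − v_B)/(1 − v_A v_B/c²) = (0.7709 − 0.6073)/(1 − 0.7709×0.6073) = 0.1636/0.53183243 = 0.30762; |u| = 0.30762c.
γ for this relative speed: γ = 1/√(1 − 0.0946301) = 1.051.
Craft A's interval is proper; time dilation gives Δt_B = γΔτ = 1.051 × 283 days = 297 days.

297 days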